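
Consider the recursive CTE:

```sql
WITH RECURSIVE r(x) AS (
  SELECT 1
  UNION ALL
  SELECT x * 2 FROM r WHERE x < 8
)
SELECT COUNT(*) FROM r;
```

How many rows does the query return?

Base: x=1.
Iteration 1: 1 < 8 holds -> x = 1 * 2 = 2.
Iteration 2: 2 < 8 holds -> x = 2 * 2 = 4.
Iteration 3: 4 < 8 holds -> x = 4 * 2 = 8.
Iteration 4: 8 < 8 fails; recursion stops.
Total rows emitted: 4.

4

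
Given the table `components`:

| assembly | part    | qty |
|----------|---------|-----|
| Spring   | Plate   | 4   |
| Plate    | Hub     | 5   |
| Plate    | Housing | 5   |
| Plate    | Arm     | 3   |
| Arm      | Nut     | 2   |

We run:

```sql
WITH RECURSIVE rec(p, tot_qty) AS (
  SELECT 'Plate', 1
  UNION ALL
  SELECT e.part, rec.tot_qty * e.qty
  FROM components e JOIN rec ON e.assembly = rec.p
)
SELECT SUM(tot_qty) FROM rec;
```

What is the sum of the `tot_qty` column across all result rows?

Base: (Plate, tot_qty=1).
Iteration 1: components of {Plate} -> Arm = 1*3 = 3, Housing = 1*5 = 5, Hub = 1*5 = 5.
Iteration 2: components of {Arm,Housing,Hub} -> Nut = 3*2 = 6.
Iteration 3: no further components; recursion stops.
SUM(tot_qty) = 1 + 5 + 5 + 3 + 6 = 20.

20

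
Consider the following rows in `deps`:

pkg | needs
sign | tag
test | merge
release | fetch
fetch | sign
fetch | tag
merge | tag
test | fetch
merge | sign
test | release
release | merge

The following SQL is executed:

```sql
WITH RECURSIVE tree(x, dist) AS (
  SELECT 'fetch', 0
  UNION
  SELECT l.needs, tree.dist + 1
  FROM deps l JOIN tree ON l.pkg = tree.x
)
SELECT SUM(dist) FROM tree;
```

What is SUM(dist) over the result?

4

Base: (fetch, dist=0).
Iteration 1: edges from {fetch} -> (sign, dist=1), (tag, dist=1).
Iteration 2: edges from {sign,tag} -> (tag, dist=2).
Iteration 3: no outgoing edges from {tag}; recursion stops.
SUM(dist) = 0 + 1 + 1 + 2 = 4.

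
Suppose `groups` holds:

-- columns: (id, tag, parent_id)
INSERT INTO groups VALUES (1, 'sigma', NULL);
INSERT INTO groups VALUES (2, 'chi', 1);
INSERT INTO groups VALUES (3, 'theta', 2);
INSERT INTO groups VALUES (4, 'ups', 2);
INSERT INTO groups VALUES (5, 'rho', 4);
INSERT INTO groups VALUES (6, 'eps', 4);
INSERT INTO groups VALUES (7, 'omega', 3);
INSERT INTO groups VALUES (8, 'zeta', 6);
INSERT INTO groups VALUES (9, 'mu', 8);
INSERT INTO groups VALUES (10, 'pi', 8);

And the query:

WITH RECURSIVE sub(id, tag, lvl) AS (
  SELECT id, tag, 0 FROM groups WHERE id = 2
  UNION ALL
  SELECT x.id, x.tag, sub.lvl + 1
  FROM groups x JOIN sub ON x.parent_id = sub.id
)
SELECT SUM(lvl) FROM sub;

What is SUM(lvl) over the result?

Base: id=2 (chi) at lvl 0.
Iteration 1: rows with parent_id in {2} -> theta (id 3, lvl 1), ups (id 4, lvl 1).
Iteration 2: rows with parent_id in {3,4} -> rho (id 5, lvl 2), eps (id 6, lvl 2), omega (id 7, lvl 2).
Iteration 3: rows with parent_id in {5,6,7} -> zeta (id 8, lvl 3).
Iteration 4: rows with parent_id in {8} -> mu (id 9, lvl 4), pi (id 10, lvl 4).
Iteration 5: no rows with parent_id in {9,10}; recursion stops.
SUM(lvl) = 0 + 1 + 1 + 2 + 2 + 2 + 3 + 4 + 4 = 19.

19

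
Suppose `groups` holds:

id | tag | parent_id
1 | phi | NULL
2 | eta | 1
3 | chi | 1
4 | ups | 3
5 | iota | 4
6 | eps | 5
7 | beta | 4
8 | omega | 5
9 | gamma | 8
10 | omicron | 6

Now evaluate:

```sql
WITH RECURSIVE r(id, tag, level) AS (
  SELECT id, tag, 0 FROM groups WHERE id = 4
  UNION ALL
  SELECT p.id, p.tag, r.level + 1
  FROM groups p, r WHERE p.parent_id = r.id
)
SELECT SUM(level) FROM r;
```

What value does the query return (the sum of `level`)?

Base: id=4 (ups) at level 0.
Iteration 1: rows with parent_id in {4} -> iota (id 5, level 1), beta (id 7, level 1).
Iteration 2: rows with parent_id in {5,7} -> eps (id 6, level 2), omega (id 8, level 2).
Iteration 3: rows with parent_id in {6,8} -> gamma (id 9, level 3), omicron (id 10, level 3).
Iteration 4: no rows with parent_id in {9,10}; recursion stops.
SUM(level) = 0 + 1 + 1 + 2 + 2 + 3 + 3 = 12.

12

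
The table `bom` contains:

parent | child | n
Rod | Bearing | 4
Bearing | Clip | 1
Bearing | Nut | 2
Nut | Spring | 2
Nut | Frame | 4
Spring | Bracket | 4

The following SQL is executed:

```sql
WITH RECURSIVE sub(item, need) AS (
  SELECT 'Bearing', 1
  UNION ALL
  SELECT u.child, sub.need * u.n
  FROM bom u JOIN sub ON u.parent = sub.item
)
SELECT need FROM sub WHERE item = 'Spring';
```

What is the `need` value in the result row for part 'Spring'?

4

Base: (Bearing, need=1).
Iteration 1: components of {Bearing} -> Clip = 1*1 = 1, Nut = 1*2 = 2.
Iteration 2: components of {Clip,Nut} -> Frame = 2*4 = 8, Spring = 2*2 = 4.
Iteration 3: components of {Frame,Spring} -> Bracket = 4*4 = 16.
Iteration 4: no further components; recursion stops.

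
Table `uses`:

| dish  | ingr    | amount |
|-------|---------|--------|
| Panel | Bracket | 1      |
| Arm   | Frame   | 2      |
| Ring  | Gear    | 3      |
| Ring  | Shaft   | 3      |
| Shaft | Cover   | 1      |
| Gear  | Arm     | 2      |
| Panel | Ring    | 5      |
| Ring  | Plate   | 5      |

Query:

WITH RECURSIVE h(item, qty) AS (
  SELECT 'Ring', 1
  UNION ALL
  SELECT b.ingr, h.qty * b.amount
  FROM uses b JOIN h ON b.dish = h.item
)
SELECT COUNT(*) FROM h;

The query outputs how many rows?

Base: (Ring, qty=1).
Iteration 1: components of {Ring} -> Gear = 1*3 = 3, Plate = 1*5 = 5, Shaft = 1*3 = 3.
Iteration 2: components of {Gear,Plate,Shaft} -> Arm = 3*2 = 6, Cover = 3*1 = 3.
Iteration 3: components of {Arm,Cover} -> Frame = 6*2 = 12.
Iteration 4: no further components; recursion stops.
Total rows emitted: 7.

7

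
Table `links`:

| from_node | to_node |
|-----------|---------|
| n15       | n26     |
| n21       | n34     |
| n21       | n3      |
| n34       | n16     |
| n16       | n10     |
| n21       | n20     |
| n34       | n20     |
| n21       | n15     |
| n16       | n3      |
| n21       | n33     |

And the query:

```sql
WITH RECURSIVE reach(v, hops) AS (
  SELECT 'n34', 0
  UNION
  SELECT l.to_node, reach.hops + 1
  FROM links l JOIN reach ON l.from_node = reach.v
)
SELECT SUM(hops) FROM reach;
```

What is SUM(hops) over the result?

Base: (n34, hops=0).
Iteration 1: edges from {n34} -> (n16, hops=1), (n20, hops=1).
Iteration 2: edges from {n16,n20} -> (n10, hops=2), (n3, hops=2).
Iteration 3: no outgoing edges from {n10,n3}; recursion stops.
SUM(hops) = 0 + 1 + 1 + 2 + 2 = 6.

6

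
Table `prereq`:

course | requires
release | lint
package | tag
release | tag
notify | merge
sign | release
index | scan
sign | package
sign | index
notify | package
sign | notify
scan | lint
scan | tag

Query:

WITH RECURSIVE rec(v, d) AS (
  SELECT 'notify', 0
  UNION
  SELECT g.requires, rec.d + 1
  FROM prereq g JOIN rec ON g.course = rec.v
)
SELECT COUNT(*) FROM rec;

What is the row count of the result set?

4

Base: (notify, d=0).
Iteration 1: edges from {notify} -> (merge, d=1), (package, d=1).
Iteration 2: edges from {merge,package} -> (tag, d=2).
Iteration 3: no outgoing edges from {tag}; recursion stops.
Total rows emitted: 4.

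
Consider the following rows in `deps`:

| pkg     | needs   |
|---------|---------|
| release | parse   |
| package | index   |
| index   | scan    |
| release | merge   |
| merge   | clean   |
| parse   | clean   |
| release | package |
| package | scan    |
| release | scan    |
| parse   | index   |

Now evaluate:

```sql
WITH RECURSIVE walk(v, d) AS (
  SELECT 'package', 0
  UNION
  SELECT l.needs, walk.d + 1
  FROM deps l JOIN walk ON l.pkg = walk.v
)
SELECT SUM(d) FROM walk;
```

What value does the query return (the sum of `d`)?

4

Base: (package, d=0).
Iteration 1: edges from {package} -> (index, d=1), (scan, d=1).
Iteration 2: edges from {index,scan} -> (scan, d=2).
Iteration 3: no outgoing edges from {scan}; recursion stops.
SUM(d) = 0 + 1 + 1 + 2 = 4.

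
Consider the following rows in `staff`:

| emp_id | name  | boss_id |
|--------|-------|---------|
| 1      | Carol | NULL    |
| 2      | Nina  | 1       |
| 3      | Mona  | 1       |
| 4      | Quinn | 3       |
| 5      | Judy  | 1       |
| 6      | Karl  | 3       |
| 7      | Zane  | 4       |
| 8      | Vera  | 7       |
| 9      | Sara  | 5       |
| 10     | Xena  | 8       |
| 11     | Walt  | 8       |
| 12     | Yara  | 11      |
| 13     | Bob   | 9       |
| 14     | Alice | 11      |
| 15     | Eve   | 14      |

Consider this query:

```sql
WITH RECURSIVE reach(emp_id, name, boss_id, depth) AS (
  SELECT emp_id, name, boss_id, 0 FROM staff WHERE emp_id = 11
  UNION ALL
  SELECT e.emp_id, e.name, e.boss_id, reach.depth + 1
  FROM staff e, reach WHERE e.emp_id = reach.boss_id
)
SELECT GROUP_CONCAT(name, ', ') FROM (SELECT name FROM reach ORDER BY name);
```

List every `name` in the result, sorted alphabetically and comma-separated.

Carol, Mona, Quinn, Vera, Walt, Zane

Base: emp_id=11 (Walt), boss_id=8, depth 0.
Iteration 1: join on emp_id=8 -> Vera (id 8, boss_id=7, depth 1).
Iteration 2: join on emp_id=7 -> Zane (id 7, boss_id=4, depth 2).
Iteration 3: join on emp_id=4 -> Quinn (id 4, boss_id=3, depth 3).
Iteration 4: join on emp_id=3 -> Mona (id 3, boss_id=1, depth 4).
Iteration 5: join on emp_id=1 -> Carol (id 1, boss_id=NULL, depth 5).
Iteration 6: boss_id is NULL; no match; recursion stops.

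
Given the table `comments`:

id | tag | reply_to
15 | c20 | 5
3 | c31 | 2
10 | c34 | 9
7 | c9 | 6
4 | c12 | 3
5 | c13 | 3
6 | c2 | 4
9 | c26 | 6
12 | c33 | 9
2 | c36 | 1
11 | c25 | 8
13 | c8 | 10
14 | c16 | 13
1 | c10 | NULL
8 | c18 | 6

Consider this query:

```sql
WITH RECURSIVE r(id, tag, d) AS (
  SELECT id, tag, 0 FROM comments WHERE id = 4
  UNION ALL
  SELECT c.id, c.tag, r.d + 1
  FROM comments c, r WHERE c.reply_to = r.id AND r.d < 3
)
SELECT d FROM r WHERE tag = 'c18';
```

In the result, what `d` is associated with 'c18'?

2

Base: id=4 (c12) at d 0.
Iteration 1: rows with reply_to in {4} -> c2 (id 6, d 1).
Iteration 2: rows with reply_to in {6} -> c9 (id 7, d 2), c18 (id 8, d 2), c26 (id 9, d 2).
Iteration 3: rows with reply_to in {7,8,9} -> c34 (id 10, d 3), c25 (id 11, d 3), c33 (id 12, d 3).
Iteration 4: d < 3 fails for all current rows; recursion stops.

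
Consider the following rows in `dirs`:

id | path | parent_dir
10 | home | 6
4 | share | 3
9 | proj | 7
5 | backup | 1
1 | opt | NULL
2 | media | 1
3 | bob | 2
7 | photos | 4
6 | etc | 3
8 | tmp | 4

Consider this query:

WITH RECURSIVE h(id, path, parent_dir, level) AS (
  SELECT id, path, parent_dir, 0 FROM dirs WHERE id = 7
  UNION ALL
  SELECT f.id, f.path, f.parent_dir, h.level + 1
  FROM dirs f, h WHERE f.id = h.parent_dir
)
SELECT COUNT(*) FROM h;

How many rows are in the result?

5

Base: id=7 (photos), parent_dir=4, level 0.
Iteration 1: join on id=4 -> share (id 4, parent_dir=3, level 1).
Iteration 2: join on id=3 -> bob (id 3, parent_dir=2, level 2).
Iteration 3: join on id=2 -> media (id 2, parent_dir=1, level 3).
Iteration 4: join on id=1 -> opt (id 1, parent_dir=NULL, level 4).
Iteration 5: parent_dir is NULL; no match; recursion stops.
Total rows emitted: 5.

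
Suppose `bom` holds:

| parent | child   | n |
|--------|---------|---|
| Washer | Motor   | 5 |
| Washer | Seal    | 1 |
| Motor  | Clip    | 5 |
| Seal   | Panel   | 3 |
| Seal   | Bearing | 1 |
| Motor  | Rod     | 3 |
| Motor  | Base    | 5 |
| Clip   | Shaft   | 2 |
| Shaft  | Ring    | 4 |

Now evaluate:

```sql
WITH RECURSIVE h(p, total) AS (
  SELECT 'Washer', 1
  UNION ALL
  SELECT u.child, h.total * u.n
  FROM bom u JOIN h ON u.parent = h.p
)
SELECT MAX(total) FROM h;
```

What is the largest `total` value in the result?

200

Base: (Washer, total=1).
Iteration 1: components of {Washer} -> Motor = 1*5 = 5, Seal = 1*1 = 1.
Iteration 2: components of {Motor,Seal} -> Base = 5*5 = 25, Bearing = 1*1 = 1, Clip = 5*5 = 25, Panel = 1*3 = 3, Rod = 5*3 = 15.
Iteration 3: components of {Base,Bearing,Clip,Panel,Rod} -> Shaft = 25*2 = 50.
Iteration 4: components of {Shaft} -> Ring = 50*4 = 200.
Iteration 5: no further components; recursion stops.
total values: 1, 5, 1, 25, 15, 25, 3, 1, 50, 200; the maximum is 200.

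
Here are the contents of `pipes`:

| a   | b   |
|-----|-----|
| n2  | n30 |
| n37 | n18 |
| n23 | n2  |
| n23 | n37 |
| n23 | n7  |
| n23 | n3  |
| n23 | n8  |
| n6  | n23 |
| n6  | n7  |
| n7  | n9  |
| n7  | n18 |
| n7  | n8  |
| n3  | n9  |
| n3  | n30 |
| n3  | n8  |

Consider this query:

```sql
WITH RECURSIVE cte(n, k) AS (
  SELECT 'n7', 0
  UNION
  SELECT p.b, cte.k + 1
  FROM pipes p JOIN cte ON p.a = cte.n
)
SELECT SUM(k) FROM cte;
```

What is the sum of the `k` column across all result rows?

3

Base: (n7, k=0).
Iteration 1: edges from {n7} -> (n18, k=1), (n8, k=1), (n9, k=1).
Iteration 2: no outgoing edges from {n18,n8,n9}; recursion stops.
SUM(k) = 0 + 1 + 1 + 1 = 3.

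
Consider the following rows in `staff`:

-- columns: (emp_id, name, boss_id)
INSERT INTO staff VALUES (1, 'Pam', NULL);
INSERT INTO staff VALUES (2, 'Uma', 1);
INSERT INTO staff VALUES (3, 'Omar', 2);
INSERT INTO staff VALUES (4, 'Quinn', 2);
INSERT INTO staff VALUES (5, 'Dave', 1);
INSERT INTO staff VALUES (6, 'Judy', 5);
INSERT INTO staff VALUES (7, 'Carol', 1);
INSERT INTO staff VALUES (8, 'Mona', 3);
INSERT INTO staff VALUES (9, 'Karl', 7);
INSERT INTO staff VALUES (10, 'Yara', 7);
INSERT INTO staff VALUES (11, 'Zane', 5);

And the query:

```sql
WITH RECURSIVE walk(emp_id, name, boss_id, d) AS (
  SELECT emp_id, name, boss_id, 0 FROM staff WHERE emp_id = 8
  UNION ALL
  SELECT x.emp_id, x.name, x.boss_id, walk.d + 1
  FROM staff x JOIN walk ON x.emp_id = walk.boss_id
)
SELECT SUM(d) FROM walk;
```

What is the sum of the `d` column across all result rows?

6

Base: emp_id=8 (Mona), boss_id=3, d 0.
Iteration 1: join on emp_id=3 -> Omar (id 3, boss_id=2, d 1).
Iteration 2: join on emp_id=2 -> Uma (id 2, boss_id=1, d 2).
Iteration 3: join on emp_id=1 -> Pam (id 1, boss_id=NULL, d 3).
Iteration 4: boss_id is NULL; no match; recursion stops.
SUM(d) = 0 + 1 + 2 + 3 = 6.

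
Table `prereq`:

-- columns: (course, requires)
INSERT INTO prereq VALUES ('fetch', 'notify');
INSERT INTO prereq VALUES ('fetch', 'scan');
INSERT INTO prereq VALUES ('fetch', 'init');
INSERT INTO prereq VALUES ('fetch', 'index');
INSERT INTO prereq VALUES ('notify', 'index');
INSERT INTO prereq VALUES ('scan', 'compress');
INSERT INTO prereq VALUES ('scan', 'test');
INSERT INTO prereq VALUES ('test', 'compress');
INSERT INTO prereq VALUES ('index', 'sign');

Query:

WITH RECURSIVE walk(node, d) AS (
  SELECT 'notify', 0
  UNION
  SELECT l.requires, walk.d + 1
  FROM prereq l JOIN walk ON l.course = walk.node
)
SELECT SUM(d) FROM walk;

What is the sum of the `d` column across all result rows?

Base: (notify, d=0).
Iteration 1: edges from {notify} -> (index, d=1).
Iteration 2: edges from {index} -> (sign, d=2).
Iteration 3: no outgoing edges from {sign}; recursion stops.
SUM(d) = 0 + 1 + 2 = 3.

3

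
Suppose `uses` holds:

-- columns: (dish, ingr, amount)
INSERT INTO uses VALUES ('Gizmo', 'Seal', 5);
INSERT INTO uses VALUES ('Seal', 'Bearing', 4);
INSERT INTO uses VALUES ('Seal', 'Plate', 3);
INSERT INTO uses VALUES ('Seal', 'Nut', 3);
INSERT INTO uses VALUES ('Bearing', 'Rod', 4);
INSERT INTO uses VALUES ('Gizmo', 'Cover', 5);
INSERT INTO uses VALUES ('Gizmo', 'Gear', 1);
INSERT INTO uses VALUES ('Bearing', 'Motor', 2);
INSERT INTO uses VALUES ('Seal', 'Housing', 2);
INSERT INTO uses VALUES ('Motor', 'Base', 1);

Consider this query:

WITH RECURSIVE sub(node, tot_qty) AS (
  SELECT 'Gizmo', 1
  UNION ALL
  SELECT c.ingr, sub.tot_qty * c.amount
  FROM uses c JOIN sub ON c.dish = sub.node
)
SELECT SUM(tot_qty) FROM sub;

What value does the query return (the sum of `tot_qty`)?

232

Base: (Gizmo, tot_qty=1).
Iteration 1: components of {Gizmo} -> Cover = 1*5 = 5, Gear = 1*1 = 1, Seal = 1*5 = 5.
Iteration 2: components of {Cover,Gear,Seal} -> Bearing = 5*4 = 20, Housing = 5*2 = 10, Nut = 5*3 = 15, Plate = 5*3 = 15.
Iteration 3: components of {Bearing,Housing,Nut,Plate} -> Motor = 20*2 = 40, Rod = 20*4 = 80.
Iteration 4: components of {Motor,Rod} -> Base = 40*1 = 40.
Iteration 5: no further components; recursion stops.
SUM(tot_qty) = 1 + 5 + 5 + 1 + 20 + 15 + 15 + 10 + 80 + 40 + 40 = 232.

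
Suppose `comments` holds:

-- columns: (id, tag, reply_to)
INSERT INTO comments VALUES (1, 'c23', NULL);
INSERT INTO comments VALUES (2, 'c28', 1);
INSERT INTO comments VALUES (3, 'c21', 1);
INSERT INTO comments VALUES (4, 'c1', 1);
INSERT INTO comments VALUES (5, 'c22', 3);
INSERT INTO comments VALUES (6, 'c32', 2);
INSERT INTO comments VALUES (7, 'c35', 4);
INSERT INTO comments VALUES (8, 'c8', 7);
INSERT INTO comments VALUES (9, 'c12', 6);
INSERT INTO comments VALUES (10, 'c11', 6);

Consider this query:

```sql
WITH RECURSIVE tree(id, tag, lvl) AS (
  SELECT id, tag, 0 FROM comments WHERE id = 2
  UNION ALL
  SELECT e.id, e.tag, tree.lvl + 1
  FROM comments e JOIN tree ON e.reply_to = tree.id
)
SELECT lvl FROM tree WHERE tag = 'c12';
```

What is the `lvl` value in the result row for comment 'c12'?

2

Base: id=2 (c28) at lvl 0.
Iteration 1: rows with reply_to in {2} -> c32 (id 6, lvl 1).
Iteration 2: rows with reply_to in {6} -> c12 (id 9, lvl 2), c11 (id 10, lvl 2).
Iteration 3: no rows with reply_to in {9,10}; recursion stops.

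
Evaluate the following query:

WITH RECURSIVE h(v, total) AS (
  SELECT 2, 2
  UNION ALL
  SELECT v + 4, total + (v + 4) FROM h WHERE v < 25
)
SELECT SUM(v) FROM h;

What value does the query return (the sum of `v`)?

98

Base: v=2, total=2.
Iteration 1: 2 < 25 holds -> v = 2 + 4 = 6, total = 2 + 6 = 8.
Iteration 2: 6 < 25 holds -> v = 6 + 4 = 10, total = 8 + 10 = 18.
Iteration 3: 10 < 25 holds -> v = 10 + 4 = 14, total = 18 + 14 = 32.
Iteration 4: 14 < 25 holds -> v = 14 + 4 = 18, total = 32 + 18 = 50.
Iteration 5: 18 < 25 holds -> v = 18 + 4 = 22, total = 50 + 22 = 72.
Iteration 6: 22 < 25 holds -> v = 22 + 4 = 26, total = 72 + 26 = 98.
Iteration 7: 26 < 25 fails; recursion stops.
SUM(v) = 2 + 6 + 10 + 14 + 18 + 22 + 26 = 98.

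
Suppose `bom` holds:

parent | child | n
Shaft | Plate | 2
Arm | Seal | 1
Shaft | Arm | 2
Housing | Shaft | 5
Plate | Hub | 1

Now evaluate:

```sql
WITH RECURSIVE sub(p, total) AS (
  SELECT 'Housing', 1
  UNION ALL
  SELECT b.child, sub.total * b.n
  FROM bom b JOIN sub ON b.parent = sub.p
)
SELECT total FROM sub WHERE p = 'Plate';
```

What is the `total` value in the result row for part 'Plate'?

10

Base: (Housing, total=1).
Iteration 1: components of {Housing} -> Shaft = 1*5 = 5.
Iteration 2: components of {Shaft} -> Arm = 5*2 = 10, Plate = 5*2 = 10.
Iteration 3: components of {Arm,Plate} -> Hub = 10*1 = 10, Seal = 10*1 = 10.
Iteration 4: no further components; recursion stops.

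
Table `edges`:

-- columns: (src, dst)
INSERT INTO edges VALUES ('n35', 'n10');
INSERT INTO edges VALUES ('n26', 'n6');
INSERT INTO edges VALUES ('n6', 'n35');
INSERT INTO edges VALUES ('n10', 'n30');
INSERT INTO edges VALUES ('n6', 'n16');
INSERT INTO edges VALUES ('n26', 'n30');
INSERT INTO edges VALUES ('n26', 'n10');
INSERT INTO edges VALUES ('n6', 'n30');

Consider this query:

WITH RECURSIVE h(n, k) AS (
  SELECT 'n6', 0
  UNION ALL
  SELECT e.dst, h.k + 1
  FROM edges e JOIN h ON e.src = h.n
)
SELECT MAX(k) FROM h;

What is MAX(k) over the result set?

Base: (n6, k=0).
Iteration 1: edges from {n6} -> (n16, k=1), (n30, k=1), (n35, k=1).
Iteration 2: edges from {n16,n30,n35} -> (n10, k=2).
Iteration 3: edges from {n10} -> (n30, k=3).
Iteration 4: no outgoing edges from {n30}; recursion stops.
k values: 0, 1, 1, 1, 2, 3; the maximum is 3.

3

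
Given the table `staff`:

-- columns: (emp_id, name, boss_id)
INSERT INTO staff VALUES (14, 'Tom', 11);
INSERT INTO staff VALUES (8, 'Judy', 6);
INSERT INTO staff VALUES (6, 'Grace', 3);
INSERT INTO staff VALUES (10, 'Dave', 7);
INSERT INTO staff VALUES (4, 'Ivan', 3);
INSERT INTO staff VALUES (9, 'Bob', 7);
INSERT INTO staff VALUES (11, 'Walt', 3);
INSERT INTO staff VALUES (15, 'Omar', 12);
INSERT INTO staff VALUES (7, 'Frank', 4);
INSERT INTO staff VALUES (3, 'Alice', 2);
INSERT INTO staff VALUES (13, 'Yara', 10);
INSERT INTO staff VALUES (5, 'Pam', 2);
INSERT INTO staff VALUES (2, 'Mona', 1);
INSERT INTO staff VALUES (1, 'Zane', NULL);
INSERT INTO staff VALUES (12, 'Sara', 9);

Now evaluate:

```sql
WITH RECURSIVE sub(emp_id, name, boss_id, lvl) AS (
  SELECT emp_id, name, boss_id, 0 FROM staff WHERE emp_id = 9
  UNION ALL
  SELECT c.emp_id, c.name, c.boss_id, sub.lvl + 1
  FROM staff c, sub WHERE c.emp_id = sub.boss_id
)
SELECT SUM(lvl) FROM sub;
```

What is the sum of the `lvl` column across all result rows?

15

Base: emp_id=9 (Bob), boss_id=7, lvl 0.
Iteration 1: join on emp_id=7 -> Frank (id 7, boss_id=4, lvl 1).
Iteration 2: join on emp_id=4 -> Ivan (id 4, boss_id=3, lvl 2).
Iteration 3: join on emp_id=3 -> Alice (id 3, boss_id=2, lvl 3).
Iteration 4: join on emp_id=2 -> Mona (id 2, boss_id=1, lvl 4).
Iteration 5: join on emp_id=1 -> Zane (id 1, boss_id=NULL, lvl 5).
Iteration 6: boss_id is NULL; no match; recursion stops.
SUM(lvl) = 0 + 1 + 2 + 3 + 4 + 5 = 15.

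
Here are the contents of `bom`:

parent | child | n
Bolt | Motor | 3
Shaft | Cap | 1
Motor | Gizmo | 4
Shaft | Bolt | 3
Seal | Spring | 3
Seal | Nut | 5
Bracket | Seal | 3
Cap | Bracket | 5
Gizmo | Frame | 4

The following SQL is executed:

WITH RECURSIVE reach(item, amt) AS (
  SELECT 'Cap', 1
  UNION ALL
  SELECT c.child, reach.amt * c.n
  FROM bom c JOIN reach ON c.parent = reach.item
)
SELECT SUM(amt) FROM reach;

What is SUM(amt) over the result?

Base: (Cap, amt=1).
Iteration 1: components of {Cap} -> Bracket = 1*5 = 5.
Iteration 2: components of {Bracket} -> Seal = 5*3 = 15.
Iteration 3: components of {Seal} -> Nut = 15*5 = 75, Spring = 15*3 = 45.
Iteration 4: no further components; recursion stops.
SUM(amt) = 1 + 5 + 15 + 45 + 75 = 141.

141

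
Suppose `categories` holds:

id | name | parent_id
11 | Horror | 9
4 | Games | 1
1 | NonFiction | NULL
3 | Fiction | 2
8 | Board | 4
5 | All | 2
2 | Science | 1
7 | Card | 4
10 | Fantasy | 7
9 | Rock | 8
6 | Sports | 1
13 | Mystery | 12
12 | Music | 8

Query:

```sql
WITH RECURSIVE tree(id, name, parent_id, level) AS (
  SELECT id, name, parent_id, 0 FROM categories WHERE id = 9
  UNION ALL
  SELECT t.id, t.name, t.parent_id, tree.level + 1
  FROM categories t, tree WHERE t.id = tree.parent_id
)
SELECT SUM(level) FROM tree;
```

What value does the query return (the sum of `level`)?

Base: id=9 (Rock), parent_id=8, level 0.
Iteration 1: join on id=8 -> Board (id 8, parent_id=4, level 1).
Iteration 2: join on id=4 -> Games (id 4, parent_id=1, level 2).
Iteration 3: join on id=1 -> NonFiction (id 1, parent_id=NULL, level 3).
Iteration 4: parent_id is NULL; no match; recursion stops.
SUM(level) = 0 + 1 + 2 + 3 = 6.

6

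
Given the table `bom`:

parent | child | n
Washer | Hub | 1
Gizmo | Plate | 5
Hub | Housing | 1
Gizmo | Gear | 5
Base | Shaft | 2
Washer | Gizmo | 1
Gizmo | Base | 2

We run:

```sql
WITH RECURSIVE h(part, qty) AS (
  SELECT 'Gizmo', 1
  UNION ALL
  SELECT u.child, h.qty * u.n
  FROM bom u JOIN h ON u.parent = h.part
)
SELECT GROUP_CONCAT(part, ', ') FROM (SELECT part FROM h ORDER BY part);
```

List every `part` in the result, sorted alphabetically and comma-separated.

Base, Gear, Gizmo, Plate, Shaft

Base: (Gizmo, qty=1).
Iteration 1: components of {Gizmo} -> Base = 1*2 = 2, Gear = 1*5 = 5, Plate = 1*5 = 5.
Iteration 2: components of {Base,Gear,Plate} -> Shaft = 2*2 = 4.
Iteration 3: no further components; recursion stops.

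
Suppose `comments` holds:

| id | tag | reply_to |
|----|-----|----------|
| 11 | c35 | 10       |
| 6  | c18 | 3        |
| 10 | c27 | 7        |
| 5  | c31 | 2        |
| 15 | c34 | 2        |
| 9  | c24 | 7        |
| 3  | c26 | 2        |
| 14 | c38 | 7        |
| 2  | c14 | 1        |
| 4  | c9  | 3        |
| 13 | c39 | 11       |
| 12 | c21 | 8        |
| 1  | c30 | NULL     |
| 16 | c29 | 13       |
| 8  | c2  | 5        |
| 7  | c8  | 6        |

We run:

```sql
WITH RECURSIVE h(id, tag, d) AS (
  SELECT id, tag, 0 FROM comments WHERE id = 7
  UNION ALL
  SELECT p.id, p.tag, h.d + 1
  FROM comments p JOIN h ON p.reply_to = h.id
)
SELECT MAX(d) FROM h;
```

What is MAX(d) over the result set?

4

Base: id=7 (c8) at d 0.
Iteration 1: rows with reply_to in {7} -> c24 (id 9, d 1), c27 (id 10, d 1), c38 (id 14, d 1).
Iteration 2: rows with reply_to in {9,10,14} -> c35 (id 11, d 2).
Iteration 3: rows with reply_to in {11} -> c39 (id 13, d 3).
Iteration 4: rows with reply_to in {13} -> c29 (id 16, d 4).
Iteration 5: no rows with reply_to in {16}; recursion stops.
d values: 0, 1, 1, 1, 2, 3, 4; the maximum is 4.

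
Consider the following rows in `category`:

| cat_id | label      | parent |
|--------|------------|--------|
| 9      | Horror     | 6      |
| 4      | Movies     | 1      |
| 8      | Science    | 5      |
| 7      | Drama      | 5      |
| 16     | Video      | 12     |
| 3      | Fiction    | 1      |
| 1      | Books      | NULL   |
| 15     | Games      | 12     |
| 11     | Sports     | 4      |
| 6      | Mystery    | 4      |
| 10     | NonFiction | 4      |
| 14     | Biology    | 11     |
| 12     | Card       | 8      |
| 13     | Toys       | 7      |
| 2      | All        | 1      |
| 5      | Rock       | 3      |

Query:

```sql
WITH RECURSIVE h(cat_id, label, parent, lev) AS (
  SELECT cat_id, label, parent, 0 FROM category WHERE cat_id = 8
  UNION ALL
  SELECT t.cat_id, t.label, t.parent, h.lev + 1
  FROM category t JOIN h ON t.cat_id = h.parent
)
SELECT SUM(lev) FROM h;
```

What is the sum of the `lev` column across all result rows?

Base: cat_id=8 (Science), parent=5, lev 0.
Iteration 1: join on cat_id=5 -> Rock (id 5, parent=3, lev 1).
Iteration 2: join on cat_id=3 -> Fiction (id 3, parent=1, lev 2).
Iteration 3: join on cat_id=1 -> Books (id 1, parent=NULL, lev 3).
Iteration 4: parent is NULL; no match; recursion stops.
SUM(lev) = 0 + 1 + 2 + 3 = 6.

6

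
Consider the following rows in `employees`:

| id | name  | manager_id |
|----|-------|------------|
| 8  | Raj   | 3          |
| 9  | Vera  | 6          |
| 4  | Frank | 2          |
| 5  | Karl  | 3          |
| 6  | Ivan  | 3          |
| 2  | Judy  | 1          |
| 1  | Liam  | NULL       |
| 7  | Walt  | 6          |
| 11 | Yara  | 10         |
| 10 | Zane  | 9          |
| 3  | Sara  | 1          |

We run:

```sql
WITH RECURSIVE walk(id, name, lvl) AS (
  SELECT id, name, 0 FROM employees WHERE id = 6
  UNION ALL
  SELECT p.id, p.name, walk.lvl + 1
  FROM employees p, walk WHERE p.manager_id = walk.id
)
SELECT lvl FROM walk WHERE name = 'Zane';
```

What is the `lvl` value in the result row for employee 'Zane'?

Base: id=6 (Ivan) at lvl 0.
Iteration 1: rows with manager_id in {6} -> Walt (id 7, lvl 1), Vera (id 9, lvl 1).
Iteration 2: rows with manager_id in {7,9} -> Zane (id 10, lvl 2).
Iteration 3: rows with manager_id in {10} -> Yara (id 11, lvl 3).
Iteration 4: no rows with manager_id in {11}; recursion stops.

2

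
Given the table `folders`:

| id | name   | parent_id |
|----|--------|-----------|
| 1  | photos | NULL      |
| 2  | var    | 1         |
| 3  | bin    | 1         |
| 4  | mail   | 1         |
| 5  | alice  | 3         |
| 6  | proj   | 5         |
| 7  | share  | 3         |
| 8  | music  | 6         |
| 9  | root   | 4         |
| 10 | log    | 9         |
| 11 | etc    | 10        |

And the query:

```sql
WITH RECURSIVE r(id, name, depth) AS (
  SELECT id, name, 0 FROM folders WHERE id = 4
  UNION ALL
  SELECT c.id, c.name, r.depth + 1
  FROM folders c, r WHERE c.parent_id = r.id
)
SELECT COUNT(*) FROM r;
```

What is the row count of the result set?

Base: id=4 (mail) at depth 0.
Iteration 1: rows with parent_id in {4} -> root (id 9, depth 1).
Iteration 2: rows with parent_id in {9} -> log (id 10, depth 2).
Iteration 3: rows with parent_id in {10} -> etc (id 11, depth 3).
Iteration 4: no rows with parent_id in {11}; recursion stops.
Total rows emitted: 4.

4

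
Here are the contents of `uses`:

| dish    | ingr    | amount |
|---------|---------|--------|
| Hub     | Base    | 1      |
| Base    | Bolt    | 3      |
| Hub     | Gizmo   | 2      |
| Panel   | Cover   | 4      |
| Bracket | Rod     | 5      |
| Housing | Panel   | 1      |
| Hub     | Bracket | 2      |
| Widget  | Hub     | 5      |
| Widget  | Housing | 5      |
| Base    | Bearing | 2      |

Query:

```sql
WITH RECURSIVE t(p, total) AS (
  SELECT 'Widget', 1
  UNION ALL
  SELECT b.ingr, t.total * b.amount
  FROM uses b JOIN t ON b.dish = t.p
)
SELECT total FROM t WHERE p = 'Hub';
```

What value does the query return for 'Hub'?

5

Base: (Widget, total=1).
Iteration 1: components of {Widget} -> Housing = 1*5 = 5, Hub = 1*5 = 5.
Iteration 2: components of {Housing,Hub} -> Base = 5*1 = 5, Bracket = 5*2 = 10, Gizmo = 5*2 = 10, Panel = 5*1 = 5.
Iteration 3: components of {Base,Bracket,Gizmo,Panel} -> Bearing = 5*2 = 10, Bolt = 5*3 = 15, Cover = 5*4 = 20, Rod = 10*5 = 50.
Iteration 4: no further components; recursion stops.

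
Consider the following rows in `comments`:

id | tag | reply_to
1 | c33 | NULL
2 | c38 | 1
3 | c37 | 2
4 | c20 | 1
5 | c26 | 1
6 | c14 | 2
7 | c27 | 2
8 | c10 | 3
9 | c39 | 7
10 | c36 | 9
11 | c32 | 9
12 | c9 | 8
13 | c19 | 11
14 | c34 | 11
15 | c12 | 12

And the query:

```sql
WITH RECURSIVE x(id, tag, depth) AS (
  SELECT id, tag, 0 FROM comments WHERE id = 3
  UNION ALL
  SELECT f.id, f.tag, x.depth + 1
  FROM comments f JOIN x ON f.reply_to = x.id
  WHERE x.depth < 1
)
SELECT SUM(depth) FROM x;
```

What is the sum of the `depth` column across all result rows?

Base: id=3 (c37) at depth 0.
Iteration 1: rows with reply_to in {3} -> c10 (id 8, depth 1).
Iteration 2: depth < 1 fails for all current rows; recursion stops.
SUM(depth) = 0 + 1 = 1.

1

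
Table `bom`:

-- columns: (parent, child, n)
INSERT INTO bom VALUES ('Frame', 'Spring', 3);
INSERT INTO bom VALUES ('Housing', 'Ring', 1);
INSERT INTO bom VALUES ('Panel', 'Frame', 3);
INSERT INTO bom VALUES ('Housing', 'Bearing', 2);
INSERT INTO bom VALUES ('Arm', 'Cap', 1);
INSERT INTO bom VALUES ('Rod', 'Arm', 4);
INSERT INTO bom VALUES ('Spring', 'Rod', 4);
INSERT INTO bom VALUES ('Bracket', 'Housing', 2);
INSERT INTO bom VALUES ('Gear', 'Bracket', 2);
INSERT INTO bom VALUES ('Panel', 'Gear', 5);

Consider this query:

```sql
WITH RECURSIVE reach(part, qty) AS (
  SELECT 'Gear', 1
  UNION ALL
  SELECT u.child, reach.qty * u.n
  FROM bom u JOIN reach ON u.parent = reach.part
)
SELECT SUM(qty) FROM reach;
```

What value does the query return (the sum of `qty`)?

19

Base: (Gear, qty=1).
Iteration 1: components of {Gear} -> Bracket = 1*2 = 2.
Iteration 2: components of {Bracket} -> Housing = 2*2 = 4.
Iteration 3: components of {Housing} -> Bearing = 4*2 = 8, Ring = 4*1 = 4.
Iteration 4: no further components; recursion stops.
SUM(qty) = 1 + 2 + 4 + 8 + 4 = 19.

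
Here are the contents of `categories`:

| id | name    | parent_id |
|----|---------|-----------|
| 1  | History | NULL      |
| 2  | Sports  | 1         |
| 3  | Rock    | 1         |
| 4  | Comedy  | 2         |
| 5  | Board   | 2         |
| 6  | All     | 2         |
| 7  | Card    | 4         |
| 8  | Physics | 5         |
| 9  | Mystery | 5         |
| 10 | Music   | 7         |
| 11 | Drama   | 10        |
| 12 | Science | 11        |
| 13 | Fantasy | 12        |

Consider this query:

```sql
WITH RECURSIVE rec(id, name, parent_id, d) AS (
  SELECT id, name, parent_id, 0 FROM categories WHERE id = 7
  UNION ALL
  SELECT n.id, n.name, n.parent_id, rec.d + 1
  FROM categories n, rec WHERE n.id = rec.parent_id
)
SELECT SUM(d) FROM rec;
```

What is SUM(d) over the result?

6

Base: id=7 (Card), parent_id=4, d 0.
Iteration 1: join on id=4 -> Comedy (id 4, parent_id=2, d 1).
Iteration 2: join on id=2 -> Sports (id 2, parent_id=1, d 2).
Iteration 3: join on id=1 -> History (id 1, parent_id=NULL, d 3).
Iteration 4: parent_id is NULL; no match; recursion stops.
SUM(d) = 0 + 1 + 2 + 3 = 6.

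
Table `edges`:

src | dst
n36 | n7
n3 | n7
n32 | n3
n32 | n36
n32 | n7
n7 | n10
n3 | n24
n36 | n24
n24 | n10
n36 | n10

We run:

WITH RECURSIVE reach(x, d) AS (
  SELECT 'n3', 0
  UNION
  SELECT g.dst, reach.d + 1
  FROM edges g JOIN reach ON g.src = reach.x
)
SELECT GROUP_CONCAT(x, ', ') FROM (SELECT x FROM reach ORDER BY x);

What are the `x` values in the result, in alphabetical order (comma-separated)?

Base: (n3, d=0).
Iteration 1: edges from {n3} -> (n24, d=1), (n7, d=1).
Iteration 2: edges from {n24,n7} -> (n10, d=2). [UNION drops 1 duplicate row(s)]
Iteration 3: no outgoing edges from {n10}; recursion stops.

n10, n24, n3, n7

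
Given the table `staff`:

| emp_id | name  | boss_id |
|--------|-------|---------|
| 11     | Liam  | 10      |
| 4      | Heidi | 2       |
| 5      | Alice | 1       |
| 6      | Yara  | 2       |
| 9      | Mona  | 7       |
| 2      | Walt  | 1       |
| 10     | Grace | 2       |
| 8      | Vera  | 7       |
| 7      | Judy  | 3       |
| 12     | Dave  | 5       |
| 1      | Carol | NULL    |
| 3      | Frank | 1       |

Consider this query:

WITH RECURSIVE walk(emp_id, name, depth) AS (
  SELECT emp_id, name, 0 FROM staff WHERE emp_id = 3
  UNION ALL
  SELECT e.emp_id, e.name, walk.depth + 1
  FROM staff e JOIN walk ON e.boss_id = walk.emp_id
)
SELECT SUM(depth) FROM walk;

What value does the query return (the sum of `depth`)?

5

Base: emp_id=3 (Frank) at depth 0.
Iteration 1: rows with boss_id in {3} -> Judy (id 7, depth 1).
Iteration 2: rows with boss_id in {7} -> Vera (id 8, depth 2), Mona (id 9, depth 2).
Iteration 3: no rows with boss_id in {8,9}; recursion stops.
SUM(depth) = 0 + 1 + 2 + 2 = 5.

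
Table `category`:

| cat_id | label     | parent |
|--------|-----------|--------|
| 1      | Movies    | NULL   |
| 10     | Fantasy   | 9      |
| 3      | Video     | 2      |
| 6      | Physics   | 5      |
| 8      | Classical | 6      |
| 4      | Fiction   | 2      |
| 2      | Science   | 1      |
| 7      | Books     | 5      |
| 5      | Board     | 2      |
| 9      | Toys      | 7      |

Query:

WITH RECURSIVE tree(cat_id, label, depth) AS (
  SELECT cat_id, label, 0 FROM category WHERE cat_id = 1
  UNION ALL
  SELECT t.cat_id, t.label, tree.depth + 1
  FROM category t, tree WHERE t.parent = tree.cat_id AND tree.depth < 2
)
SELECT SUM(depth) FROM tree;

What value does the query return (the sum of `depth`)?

7

Base: cat_id=1 (Movies) at depth 0.
Iteration 1: rows with parent in {1} -> Science (id 2, depth 1).
Iteration 2: rows with parent in {2} -> Video (id 3, depth 2), Fiction (id 4, depth 2), Board (id 5, depth 2).
Iteration 3: depth < 2 fails for all current rows; recursion stops.
SUM(depth) = 0 + 1 + 2 + 2 + 2 = 7.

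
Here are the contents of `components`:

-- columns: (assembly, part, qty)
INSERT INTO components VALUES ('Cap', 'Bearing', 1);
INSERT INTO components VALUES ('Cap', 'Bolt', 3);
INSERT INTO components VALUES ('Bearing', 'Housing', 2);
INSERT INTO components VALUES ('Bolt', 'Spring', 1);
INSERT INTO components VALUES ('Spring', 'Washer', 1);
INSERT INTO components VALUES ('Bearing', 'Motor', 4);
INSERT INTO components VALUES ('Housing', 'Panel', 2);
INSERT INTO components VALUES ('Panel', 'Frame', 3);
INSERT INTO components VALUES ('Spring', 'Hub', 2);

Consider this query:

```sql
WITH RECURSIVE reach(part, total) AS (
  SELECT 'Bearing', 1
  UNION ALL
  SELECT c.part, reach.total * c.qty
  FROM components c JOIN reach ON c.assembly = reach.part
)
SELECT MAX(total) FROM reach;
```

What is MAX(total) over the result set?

Base: (Bearing, total=1).
Iteration 1: components of {Bearing} -> Housing = 1*2 = 2, Motor = 1*4 = 4.
Iteration 2: components of {Housing,Motor} -> Panel = 2*2 = 4.
Iteration 3: components of {Panel} -> Frame = 4*3 = 12.
Iteration 4: no further components; recursion stops.
total values: 1, 2, 4, 4, 12; the maximum is 12.

12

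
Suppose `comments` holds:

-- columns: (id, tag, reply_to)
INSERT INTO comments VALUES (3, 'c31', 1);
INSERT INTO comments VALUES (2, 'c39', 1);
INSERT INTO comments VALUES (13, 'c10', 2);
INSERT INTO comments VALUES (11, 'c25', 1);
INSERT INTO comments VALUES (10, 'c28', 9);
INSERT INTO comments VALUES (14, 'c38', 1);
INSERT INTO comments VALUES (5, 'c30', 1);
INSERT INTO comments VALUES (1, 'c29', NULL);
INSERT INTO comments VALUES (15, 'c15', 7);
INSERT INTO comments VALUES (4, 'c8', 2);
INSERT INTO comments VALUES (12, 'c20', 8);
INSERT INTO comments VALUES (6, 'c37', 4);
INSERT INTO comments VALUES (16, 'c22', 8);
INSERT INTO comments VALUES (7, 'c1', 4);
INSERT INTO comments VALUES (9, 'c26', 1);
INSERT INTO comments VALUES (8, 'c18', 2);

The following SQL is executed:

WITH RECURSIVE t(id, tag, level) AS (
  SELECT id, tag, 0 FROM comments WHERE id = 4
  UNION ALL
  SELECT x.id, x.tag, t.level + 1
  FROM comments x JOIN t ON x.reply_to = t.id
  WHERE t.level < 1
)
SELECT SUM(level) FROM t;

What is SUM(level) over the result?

2

Base: id=4 (c8) at level 0.
Iteration 1: rows with reply_to in {4} -> c37 (id 6, level 1), c1 (id 7, level 1).
Iteration 2: level < 1 fails for all current rows; recursion stops.
SUM(level) = 0 + 1 + 1 = 2.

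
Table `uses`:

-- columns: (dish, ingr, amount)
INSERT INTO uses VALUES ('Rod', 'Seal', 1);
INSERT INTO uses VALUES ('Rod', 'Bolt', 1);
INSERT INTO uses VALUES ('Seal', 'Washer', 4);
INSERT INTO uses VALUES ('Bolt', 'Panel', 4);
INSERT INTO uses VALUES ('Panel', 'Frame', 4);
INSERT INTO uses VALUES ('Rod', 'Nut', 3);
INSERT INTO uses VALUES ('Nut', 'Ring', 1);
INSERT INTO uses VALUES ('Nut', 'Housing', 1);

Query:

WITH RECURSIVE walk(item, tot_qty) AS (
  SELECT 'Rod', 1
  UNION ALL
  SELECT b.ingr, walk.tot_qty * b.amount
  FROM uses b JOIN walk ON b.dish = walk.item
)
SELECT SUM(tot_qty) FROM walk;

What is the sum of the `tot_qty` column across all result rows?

36

Base: (Rod, tot_qty=1).
Iteration 1: components of {Rod} -> Bolt = 1*1 = 1, Nut = 1*3 = 3, Seal = 1*1 = 1.
Iteration 2: components of {Bolt,Nut,Seal} -> Housing = 3*1 = 3, Panel = 1*4 = 4, Ring = 3*1 = 3, Washer = 1*4 = 4.
Iteration 3: components of {Housing,Panel,Ring,Washer} -> Frame = 4*4 = 16.
Iteration 4: no further components; recursion stops.
SUM(tot_qty) = 1 + 1 + 1 + 3 + 4 + 4 + 3 + 3 + 16 = 36.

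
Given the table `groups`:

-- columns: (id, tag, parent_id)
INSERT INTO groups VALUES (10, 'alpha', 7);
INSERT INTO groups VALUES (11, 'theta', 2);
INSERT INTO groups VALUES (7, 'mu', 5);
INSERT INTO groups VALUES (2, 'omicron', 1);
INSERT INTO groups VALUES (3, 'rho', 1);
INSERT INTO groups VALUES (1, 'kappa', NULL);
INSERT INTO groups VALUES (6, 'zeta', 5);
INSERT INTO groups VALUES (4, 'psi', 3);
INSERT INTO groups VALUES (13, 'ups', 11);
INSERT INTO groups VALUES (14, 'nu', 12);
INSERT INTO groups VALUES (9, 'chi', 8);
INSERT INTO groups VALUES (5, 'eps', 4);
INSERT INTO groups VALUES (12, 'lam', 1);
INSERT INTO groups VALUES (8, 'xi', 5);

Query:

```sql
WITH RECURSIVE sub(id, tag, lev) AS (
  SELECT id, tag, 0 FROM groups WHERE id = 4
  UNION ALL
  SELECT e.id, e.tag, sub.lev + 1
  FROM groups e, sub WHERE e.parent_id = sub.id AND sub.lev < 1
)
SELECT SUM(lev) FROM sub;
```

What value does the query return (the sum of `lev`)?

1

Base: id=4 (psi) at lev 0.
Iteration 1: rows with parent_id in {4} -> eps (id 5, lev 1).
Iteration 2: lev < 1 fails for all current rows; recursion stops.
SUM(lev) = 0 + 1 = 1.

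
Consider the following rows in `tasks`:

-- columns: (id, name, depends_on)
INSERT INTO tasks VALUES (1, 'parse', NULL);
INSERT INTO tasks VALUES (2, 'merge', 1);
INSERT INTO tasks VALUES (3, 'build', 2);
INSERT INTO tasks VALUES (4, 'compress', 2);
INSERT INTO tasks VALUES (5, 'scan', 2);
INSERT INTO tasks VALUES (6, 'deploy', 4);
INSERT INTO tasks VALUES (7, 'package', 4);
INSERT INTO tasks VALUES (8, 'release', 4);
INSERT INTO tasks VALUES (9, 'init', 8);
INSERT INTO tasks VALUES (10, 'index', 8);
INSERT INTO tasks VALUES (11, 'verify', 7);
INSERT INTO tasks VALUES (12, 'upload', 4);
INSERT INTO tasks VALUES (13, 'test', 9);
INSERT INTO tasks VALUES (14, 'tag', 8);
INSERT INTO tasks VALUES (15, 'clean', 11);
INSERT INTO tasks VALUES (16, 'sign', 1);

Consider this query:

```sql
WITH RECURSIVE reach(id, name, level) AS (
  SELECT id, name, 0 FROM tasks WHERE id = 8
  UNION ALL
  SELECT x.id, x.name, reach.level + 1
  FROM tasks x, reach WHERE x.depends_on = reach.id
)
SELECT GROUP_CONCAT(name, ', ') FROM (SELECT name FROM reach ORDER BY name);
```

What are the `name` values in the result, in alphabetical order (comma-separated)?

Base: id=8 (release) at level 0.
Iteration 1: rows with depends_on in {8} -> init (id 9, level 1), index (id 10, level 1), tag (id 14, level 1).
Iteration 2: rows with depends_on in {9,10,14} -> test (id 13, level 2).
Iteration 3: no rows with depends_on in {13}; recursion stops.

index, init, release, tag, test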